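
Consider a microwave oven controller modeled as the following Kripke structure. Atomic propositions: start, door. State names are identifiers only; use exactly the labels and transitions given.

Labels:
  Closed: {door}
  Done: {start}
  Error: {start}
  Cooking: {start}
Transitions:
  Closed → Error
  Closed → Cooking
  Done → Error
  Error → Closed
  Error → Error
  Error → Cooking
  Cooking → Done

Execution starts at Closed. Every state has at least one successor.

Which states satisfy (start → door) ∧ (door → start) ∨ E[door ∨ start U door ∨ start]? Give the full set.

States satisfying start → door: {Closed}.
States satisfying door → start: {Done, Error, Cooking}.
States satisfying (start → door) ∧ (door → start): ∅.
States satisfying door ∨ start: {Closed, Done, Error, Cooking}.
States satisfying E[door ∨ start U door ∨ start]: {Closed, Done, Error, Cooking}.
States satisfying (start → door) ∧ (door → start) ∨ E[door ∨ start U door ∨ start]: {Closed, Done, Error, Cooking}.

{Closed, Done, Error, Cooking}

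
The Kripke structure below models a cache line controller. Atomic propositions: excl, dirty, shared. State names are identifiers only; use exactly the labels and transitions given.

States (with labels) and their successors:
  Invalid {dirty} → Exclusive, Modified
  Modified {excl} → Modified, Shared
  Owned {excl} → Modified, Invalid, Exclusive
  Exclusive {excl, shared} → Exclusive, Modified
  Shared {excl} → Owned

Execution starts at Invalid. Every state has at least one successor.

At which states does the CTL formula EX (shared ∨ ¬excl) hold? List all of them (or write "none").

States satisfying shared ∨ ¬excl: {Invalid, Exclusive}.
States satisfying EX (shared ∨ ¬excl): {Invalid, Owned, Exclusive}.

{Invalid, Owned, Exclusive}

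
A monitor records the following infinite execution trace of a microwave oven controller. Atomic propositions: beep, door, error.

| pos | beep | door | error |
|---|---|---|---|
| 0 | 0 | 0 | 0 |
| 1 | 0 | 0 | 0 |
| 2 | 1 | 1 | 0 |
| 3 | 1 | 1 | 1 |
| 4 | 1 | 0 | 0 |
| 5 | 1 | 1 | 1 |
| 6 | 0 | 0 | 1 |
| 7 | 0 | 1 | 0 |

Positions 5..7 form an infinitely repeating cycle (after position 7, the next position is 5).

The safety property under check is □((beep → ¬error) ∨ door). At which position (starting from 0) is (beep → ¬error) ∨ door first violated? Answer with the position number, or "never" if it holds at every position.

(beep → ¬error) ∨ door holds at every position 0..7, and those are all the positions the trace ever visits, so the invariant □((beep → ¬error) ∨ door) is never violated.

never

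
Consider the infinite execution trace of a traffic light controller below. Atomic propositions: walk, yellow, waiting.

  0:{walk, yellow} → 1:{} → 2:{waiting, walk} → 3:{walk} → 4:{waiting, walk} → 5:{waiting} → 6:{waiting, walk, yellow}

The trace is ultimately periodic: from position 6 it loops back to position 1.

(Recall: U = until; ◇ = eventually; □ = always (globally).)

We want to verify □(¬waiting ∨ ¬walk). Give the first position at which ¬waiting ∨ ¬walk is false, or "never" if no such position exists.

Check ¬waiting ∨ ¬walk at each position in order: 0 ✓, 1 ✓.
At position 2 the labels are {waiting, walk}, so ¬waiting ∨ ¬walk is false there. This is the first violation.

2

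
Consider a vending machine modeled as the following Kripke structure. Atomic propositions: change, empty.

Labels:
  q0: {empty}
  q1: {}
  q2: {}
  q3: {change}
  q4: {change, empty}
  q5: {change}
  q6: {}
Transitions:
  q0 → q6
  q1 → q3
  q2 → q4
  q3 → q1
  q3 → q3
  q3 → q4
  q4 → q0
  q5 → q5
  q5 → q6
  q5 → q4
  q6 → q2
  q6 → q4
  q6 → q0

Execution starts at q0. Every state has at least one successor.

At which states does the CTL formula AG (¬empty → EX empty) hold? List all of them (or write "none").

{q0, q2, q4, q5, q6}

States satisfying ¬empty → EX empty: {q0, q2, q3, q4, q5, q6}.
States satisfying AG (¬empty → EX empty): {q0, q2, q4, q5, q6}.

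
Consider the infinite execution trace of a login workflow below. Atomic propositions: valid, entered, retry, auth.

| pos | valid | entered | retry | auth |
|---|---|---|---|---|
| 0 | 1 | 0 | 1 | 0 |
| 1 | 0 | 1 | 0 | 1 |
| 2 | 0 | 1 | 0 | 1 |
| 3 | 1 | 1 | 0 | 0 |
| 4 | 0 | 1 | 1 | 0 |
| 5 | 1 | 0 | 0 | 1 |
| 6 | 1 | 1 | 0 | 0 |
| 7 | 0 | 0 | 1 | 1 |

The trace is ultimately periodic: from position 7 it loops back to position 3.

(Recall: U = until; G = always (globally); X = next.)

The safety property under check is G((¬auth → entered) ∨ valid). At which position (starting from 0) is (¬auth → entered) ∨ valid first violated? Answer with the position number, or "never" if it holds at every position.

never

(¬auth → entered) ∨ valid holds at every position 0..7, and those are all the positions the trace ever visits, so the invariant G((¬auth → entered) ∨ valid) is never violated.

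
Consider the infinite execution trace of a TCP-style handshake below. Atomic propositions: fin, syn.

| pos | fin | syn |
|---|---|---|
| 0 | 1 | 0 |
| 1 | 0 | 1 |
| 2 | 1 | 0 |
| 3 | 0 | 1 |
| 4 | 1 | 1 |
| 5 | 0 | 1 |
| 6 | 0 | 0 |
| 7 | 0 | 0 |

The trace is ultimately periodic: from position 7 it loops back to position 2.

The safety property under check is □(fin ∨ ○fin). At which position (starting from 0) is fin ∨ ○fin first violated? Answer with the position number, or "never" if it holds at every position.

5

Check fin ∨ ○fin at each position in order: 0 ✓, 1 ✓, 2 ✓, 3 ✓, 4 ✓.
At position 5 the labels are {syn} and the next position 6 has {}, so fin ∨ ○fin is false there. This is the first violation.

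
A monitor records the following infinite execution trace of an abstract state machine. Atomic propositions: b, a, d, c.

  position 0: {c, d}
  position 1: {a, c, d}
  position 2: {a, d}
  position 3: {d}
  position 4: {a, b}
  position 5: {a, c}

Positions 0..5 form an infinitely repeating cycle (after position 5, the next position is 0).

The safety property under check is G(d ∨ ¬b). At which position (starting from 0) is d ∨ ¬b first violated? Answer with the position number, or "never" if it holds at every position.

4

Check d ∨ ¬b at each position in order: 0 ✓, 1 ✓, 2 ✓, 3 ✓.
At position 4 the labels are {a, b}, so d ∨ ¬b is false there. This is the first violation.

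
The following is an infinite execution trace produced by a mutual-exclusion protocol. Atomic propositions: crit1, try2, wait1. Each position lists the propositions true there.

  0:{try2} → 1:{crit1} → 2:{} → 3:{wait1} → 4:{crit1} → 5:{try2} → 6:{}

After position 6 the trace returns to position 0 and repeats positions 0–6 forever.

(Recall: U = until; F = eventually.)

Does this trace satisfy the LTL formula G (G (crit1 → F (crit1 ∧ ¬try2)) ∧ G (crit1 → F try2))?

G (crit1 → F (crit1 ∧ ¬try2)) ∧ G (crit1 → F try2) holds at every position 0..6, and those are all positions ever visited, so G (G (crit1 → F (crit1 ∧ ¬try2)) ∧ G (crit1 → F try2)) holds.

Yes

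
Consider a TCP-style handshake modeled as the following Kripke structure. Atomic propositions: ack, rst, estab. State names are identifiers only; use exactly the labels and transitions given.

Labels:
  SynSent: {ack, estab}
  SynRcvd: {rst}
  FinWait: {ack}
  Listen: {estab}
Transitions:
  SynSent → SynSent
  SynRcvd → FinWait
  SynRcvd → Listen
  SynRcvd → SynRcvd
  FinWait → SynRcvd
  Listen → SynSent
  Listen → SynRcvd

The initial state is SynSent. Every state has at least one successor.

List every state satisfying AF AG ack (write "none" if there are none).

{SynSent}

States satisfying AG ack: {SynSent}.
States satisfying AF AG ack: {SynSent}.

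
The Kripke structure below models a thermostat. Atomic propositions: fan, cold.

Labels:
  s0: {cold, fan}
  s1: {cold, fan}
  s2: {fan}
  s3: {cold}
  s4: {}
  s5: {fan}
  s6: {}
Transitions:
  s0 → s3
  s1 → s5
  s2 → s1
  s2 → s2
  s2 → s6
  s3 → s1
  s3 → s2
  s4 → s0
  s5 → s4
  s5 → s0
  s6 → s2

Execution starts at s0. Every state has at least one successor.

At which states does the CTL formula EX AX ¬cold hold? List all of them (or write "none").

States satisfying AX ¬cold: {s1, s6}.
States satisfying EX AX ¬cold: {s2, s3}.

{s2, s3}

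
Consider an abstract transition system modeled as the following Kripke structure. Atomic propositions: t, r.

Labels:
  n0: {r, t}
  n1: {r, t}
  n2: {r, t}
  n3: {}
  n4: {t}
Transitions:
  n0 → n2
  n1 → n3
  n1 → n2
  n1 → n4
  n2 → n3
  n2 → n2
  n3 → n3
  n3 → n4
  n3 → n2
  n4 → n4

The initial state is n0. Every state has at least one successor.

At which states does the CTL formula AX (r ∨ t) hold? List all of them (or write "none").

{n0, n4}

States satisfying r ∨ t: {n0, n1, n2, n4}.
States satisfying AX (r ∨ t): {n0, n4}.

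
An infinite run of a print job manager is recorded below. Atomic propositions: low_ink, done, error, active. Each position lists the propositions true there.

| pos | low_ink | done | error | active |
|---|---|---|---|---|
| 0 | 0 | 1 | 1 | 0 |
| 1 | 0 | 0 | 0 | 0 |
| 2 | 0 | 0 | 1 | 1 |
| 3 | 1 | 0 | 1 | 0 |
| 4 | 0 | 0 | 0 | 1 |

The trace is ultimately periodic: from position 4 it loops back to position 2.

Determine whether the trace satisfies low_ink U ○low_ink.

Walking from position 0: at position 0, ○low_ink has not yet held and low_ink fails, so low_ink U ○low_ink is false.

No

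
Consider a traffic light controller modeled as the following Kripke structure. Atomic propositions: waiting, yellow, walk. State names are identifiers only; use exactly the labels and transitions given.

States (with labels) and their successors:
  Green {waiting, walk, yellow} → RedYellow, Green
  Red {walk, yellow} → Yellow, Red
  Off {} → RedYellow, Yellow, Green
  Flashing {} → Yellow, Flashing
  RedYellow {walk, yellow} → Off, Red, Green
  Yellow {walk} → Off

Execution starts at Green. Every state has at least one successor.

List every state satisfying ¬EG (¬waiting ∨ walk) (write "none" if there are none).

none

States satisfying ¬waiting ∨ walk: {Green, Red, Off, Flashing, RedYellow, Yellow}.
States satisfying EG (¬waiting ∨ walk): {Green, Red, Off, Flashing, RedYellow, Yellow}.
States satisfying ¬EG (¬waiting ∨ walk): ∅.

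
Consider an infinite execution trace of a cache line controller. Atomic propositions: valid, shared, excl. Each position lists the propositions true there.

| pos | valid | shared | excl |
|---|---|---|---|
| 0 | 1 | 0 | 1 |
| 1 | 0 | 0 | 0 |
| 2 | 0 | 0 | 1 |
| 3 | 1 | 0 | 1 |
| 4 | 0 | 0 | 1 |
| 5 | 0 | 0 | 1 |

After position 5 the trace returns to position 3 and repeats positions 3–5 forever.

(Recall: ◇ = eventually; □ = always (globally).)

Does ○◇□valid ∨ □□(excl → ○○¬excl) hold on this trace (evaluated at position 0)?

Violated

The position after 0 is 1; ◇□valid is false there.
□(excl → ○○¬excl) must hold at every position from 0 onward. It fails at position 0, so □□(excl → ○○¬excl) is false.
At position 0: ○◇□valid is false; □□(excl → ○○¬excl) is false; so ○◇□valid ∨ □□(excl → ○○¬excl) is false.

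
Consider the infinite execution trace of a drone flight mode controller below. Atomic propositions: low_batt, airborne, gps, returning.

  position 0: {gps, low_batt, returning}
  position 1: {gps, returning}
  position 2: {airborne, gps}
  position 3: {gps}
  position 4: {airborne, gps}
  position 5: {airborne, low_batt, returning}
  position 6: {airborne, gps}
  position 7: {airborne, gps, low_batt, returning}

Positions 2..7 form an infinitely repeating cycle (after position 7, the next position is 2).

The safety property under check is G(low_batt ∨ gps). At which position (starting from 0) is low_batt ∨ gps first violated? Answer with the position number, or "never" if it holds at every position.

never

low_batt ∨ gps holds at every position 0..7, and those are all the positions the trace ever visits, so the invariant G(low_batt ∨ gps) is never violated.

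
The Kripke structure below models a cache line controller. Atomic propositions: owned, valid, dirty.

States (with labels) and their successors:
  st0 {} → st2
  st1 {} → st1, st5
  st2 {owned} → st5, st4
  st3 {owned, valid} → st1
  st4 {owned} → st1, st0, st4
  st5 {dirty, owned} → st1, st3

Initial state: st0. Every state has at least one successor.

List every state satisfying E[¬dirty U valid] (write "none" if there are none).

{st3}

States satisfying ¬dirty: {st0, st1, st2, st3, st4}.
States satisfying valid: {st3}.
States satisfying E[¬dirty U valid]: {st3}.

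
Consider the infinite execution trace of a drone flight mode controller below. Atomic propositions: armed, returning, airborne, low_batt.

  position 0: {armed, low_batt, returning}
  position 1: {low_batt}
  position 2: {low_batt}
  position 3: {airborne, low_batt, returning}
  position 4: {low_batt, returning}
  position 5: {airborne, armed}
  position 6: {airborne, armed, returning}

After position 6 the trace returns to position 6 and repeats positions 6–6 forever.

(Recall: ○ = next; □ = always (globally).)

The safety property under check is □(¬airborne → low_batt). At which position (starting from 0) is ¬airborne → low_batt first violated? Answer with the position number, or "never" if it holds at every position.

never

¬airborne → low_batt holds at every position 0..6, and those are all the positions the trace ever visits, so the invariant □(¬airborne → low_batt) is never violated.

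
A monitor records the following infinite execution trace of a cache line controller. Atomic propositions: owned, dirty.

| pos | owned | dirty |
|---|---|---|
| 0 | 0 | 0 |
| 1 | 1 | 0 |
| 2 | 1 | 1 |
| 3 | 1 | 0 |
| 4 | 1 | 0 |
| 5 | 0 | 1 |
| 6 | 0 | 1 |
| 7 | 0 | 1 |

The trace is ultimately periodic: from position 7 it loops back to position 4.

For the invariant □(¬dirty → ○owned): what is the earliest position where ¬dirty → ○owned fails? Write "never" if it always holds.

Check ¬dirty → ○owned at each position in order: 0 ✓, 1 ✓, 2 ✓, 3 ✓.
At position 4 the labels are {owned} and the next position 5 has {dirty}, so ¬dirty → ○owned is false there. This is the first violation.

4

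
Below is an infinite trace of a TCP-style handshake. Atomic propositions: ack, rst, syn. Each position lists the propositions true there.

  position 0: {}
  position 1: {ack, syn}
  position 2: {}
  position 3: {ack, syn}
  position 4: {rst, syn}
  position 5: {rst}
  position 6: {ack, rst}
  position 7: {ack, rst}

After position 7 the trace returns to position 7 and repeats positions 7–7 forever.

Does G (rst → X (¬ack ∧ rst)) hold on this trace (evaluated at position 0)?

No

rst → X (¬ack ∧ rst) must hold at every position from 0 onward. It fails at position 5, so G (rst → X (¬ack ∧ rst)) is false.
Positions where rst holds: 4, 5, 6, 7.
Check X (¬ack ∧ rst) at each: 4→ok, 5→fails, 6→fails, 7→fails.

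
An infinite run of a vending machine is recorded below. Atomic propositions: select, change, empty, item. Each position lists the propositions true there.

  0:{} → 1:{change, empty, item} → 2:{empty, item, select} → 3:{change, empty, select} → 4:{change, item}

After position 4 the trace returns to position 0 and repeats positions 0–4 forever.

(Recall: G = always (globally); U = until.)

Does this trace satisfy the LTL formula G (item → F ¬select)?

item → F ¬select holds at every position 0..4, and those are all positions ever visited, so G (item → F ¬select) holds.
Positions where item holds: 1, 2, 4.
Check F ¬select at each: 1→ok, 2→ok, 4→ok.

Holds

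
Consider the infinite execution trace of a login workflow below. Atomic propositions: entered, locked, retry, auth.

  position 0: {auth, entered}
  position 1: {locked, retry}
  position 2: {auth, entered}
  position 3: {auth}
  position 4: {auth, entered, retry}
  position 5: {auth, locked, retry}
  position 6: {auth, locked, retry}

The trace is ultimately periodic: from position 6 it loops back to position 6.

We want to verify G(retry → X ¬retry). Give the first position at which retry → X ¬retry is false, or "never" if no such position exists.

4

Check retry → X ¬retry at each position in order: 0 ✓, 1 ✓, 2 ✓, 3 ✓.
At position 4 the labels are {auth, entered, retry} and the next position 5 has {auth, locked, retry}, so retry → X ¬retry is false there. This is the first violation.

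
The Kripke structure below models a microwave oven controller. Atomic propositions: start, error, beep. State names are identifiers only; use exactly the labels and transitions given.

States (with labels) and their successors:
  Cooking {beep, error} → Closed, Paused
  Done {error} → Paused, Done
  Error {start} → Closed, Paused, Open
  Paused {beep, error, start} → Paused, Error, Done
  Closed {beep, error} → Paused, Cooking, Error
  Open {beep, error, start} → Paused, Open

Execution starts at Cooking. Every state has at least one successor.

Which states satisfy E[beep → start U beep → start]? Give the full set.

States satisfying beep → start: {Done, Error, Paused, Open}.
States satisfying E[beep → start U beep → start]: {Done, Error, Paused, Open}.

{Done, Error, Paused, Open}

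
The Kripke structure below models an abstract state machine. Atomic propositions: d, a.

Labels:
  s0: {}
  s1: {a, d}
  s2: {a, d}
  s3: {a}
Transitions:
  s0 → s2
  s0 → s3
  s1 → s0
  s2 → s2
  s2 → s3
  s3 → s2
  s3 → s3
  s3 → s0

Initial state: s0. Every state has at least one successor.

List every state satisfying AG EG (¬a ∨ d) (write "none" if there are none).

none

States satisfying EG (¬a ∨ d): {s0, s1, s2}.
States satisfying AG EG (¬a ∨ d): ∅.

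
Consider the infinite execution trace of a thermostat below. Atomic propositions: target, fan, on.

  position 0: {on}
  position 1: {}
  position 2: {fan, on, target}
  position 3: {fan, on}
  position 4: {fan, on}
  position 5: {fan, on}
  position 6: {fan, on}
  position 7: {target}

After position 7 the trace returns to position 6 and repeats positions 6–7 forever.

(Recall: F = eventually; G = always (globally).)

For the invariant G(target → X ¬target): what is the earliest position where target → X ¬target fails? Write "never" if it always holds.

target → X ¬target holds at every position 0..7, and those are all the positions the trace ever visits, so the invariant G(target → X ¬target) is never violated.

never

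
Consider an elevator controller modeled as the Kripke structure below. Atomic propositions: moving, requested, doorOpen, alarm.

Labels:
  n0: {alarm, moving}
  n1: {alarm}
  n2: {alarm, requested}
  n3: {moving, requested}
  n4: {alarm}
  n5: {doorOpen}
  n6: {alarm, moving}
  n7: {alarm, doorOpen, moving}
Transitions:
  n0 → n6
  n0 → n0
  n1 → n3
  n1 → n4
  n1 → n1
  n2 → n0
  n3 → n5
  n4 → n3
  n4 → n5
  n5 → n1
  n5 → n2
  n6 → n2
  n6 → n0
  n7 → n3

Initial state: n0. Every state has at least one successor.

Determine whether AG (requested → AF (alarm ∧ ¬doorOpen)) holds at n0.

Satisfied

States satisfying requested → AF (alarm ∧ ¬doorOpen): {n0, n1, n2, n3, n4, n5, n6, n7}.
States satisfying AG (requested → AF (alarm ∧ ¬doorOpen)): {n0, n1, n2, n3, n4, n5, n6, n7}.
Every state reachable from n0 satisfies requested → AF (alarm ∧ ¬doorOpen).
n0 ∈ Sat(AG (requested → AF (alarm ∧ ¬doorOpen))).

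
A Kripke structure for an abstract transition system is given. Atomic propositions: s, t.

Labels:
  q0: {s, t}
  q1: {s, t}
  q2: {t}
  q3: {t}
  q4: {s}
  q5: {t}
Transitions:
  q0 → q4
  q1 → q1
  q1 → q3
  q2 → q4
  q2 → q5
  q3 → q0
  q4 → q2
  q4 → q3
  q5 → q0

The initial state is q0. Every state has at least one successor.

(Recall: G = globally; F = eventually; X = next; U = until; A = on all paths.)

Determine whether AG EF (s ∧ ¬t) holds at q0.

States satisfying EF (s ∧ ¬t): {q0, q1, q2, q3, q4, q5}.
States satisfying AG EF (s ∧ ¬t): {q0, q1, q2, q3, q4, q5}.
Every state reachable from q0 satisfies EF (s ∧ ¬t).
q0 ∈ Sat(AG EF (s ∧ ¬t)).

Yes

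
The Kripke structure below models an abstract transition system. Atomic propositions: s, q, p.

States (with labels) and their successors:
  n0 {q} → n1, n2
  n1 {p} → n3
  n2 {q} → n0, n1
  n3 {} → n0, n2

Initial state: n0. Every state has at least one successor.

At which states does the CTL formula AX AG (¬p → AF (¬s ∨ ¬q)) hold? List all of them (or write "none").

{n0, n1, n2, n3}

States satisfying AG (¬p → AF (¬s ∨ ¬q)): {n0, n1, n2, n3}.
States satisfying AX AG (¬p → AF (¬s ∨ ¬q)): {n0, n1, n2, n3}.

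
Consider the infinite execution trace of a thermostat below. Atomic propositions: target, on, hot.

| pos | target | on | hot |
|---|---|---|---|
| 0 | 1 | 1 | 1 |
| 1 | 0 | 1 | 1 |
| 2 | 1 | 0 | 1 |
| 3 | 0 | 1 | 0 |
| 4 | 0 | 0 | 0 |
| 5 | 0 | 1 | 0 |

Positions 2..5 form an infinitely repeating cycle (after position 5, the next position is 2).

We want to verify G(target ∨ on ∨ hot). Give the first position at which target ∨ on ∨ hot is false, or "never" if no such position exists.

4

Check target ∨ on ∨ hot at each position in order: 0 ✓, 1 ✓, 2 ✓, 3 ✓.
At position 4 the labels are {}, so target ∨ on ∨ hot is false there. This is the first violation.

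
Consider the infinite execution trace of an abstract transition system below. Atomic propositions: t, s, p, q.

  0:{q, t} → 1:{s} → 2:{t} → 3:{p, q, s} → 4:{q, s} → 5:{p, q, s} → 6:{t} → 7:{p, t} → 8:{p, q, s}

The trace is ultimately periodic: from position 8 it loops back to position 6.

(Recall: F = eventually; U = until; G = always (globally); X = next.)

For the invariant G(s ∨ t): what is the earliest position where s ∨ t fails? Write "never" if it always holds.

s ∨ t holds at every position 0..8, and those are all the positions the trace ever visits, so the invariant G(s ∨ t) is never violated.

never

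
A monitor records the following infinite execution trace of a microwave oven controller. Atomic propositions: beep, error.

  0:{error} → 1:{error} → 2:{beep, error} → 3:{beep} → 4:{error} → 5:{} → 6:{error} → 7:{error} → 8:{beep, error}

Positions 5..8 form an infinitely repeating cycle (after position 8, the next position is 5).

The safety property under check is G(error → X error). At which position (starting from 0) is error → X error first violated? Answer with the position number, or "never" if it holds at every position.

2

Check error → X error at each position in order: 0 ✓, 1 ✓.
At position 2 the labels are {beep, error} and the next position 3 has {beep}, so error → X error is false there. This is the first violation.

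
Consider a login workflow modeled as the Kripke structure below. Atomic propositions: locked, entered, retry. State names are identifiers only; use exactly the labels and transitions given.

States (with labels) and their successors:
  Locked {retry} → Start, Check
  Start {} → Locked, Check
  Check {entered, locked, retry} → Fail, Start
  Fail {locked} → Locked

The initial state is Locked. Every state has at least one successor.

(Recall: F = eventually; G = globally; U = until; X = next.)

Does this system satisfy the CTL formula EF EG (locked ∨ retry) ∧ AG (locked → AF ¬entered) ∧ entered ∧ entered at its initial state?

States satisfying EG (locked ∨ retry): {Locked, Check, Fail}.
States satisfying EF EG (locked ∨ retry): {Locked, Start, Check, Fail}.
States satisfying locked → AF ¬entered: {Locked, Start, Check, Fail}.
States satisfying AG (locked → AF ¬entered): {Locked, Start, Check, Fail}.
States satisfying entered ∧ entered: {Check}.
States satisfying AG (locked → AF ¬entered) ∧ entered ∧ entered: {Check}.
States satisfying EF EG (locked ∨ retry) ∧ AG (locked → AF ¬entered) ∧ entered ∧ entered: {Check}.
Locked ∉ Sat(EF EG (locked ∨ retry) ∧ AG (locked → AF ¬entered) ∧ entered ∧ entered).

No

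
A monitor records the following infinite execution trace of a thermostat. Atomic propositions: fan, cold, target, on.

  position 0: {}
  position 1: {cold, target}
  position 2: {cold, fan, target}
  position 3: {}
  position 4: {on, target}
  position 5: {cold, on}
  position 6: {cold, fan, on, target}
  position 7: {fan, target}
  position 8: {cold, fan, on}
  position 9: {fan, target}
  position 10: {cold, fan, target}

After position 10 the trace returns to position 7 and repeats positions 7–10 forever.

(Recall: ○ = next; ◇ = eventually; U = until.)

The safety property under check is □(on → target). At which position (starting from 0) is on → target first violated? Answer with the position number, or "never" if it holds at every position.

Check on → target at each position in order: 0 ✓, 1 ✓, 2 ✓, 3 ✓, 4 ✓.
At position 5 the labels are {cold, on}, so on → target is false there. This is the first violation.

5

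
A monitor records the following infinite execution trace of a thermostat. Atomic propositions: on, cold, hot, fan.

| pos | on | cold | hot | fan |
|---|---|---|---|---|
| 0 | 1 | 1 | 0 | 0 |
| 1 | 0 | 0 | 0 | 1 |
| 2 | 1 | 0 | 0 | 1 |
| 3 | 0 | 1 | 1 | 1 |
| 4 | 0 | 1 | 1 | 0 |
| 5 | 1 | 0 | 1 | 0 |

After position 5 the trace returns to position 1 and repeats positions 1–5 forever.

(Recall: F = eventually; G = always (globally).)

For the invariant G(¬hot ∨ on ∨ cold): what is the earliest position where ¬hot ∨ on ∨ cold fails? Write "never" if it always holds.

never

¬hot ∨ on ∨ cold holds at every position 0..5, and those are all the positions the trace ever visits, so the invariant G(¬hot ∨ on ∨ cold) is never violated.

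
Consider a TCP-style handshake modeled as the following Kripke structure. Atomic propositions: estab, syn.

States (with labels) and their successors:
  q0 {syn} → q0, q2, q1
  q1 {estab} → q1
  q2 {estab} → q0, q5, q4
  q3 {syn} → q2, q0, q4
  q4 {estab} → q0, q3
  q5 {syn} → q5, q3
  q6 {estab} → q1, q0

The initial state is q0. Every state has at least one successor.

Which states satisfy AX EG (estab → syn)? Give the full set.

States satisfying EG (estab → syn): {q0, q3, q5}.
States satisfying AX EG (estab → syn): {q4, q5}.

{q4, q5}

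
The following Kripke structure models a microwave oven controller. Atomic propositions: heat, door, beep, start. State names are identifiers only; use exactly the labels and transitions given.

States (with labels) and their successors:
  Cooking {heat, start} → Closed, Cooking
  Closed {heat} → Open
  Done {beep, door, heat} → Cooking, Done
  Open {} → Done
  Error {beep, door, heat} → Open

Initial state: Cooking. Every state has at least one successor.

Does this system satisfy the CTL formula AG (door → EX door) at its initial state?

Holds

States satisfying door → EX door: {Cooking, Closed, Done, Open}.
States satisfying AG (door → EX door): {Cooking, Closed, Done, Open}.
Every state reachable from Cooking satisfies door → EX door.
Cooking ∈ Sat(AG (door → EX door)).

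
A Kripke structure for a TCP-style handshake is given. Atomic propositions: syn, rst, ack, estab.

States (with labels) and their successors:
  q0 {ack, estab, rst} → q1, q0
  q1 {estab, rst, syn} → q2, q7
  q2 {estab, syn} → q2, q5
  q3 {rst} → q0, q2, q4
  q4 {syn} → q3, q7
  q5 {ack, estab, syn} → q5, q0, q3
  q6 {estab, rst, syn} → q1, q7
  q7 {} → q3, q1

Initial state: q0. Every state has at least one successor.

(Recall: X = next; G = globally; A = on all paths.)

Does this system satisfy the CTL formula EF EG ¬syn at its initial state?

Satisfied

States satisfying EG ¬syn: {q0, q3, q7}.
States satisfying EF EG ¬syn: {q0, q1, q2, q3, q4, q5, q6, q7}.
Some path from q0 reaches a state where EG ¬syn holds.
q0 ∈ Sat(EF EG ¬syn).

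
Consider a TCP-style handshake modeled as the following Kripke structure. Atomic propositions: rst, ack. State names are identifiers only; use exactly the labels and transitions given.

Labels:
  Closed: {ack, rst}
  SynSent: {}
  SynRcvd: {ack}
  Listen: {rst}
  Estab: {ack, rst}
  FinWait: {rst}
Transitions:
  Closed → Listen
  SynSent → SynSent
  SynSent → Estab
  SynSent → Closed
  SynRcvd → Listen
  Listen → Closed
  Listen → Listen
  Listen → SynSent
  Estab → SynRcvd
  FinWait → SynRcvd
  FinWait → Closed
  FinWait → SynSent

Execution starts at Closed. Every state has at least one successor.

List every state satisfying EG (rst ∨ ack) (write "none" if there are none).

{Closed, SynRcvd, Listen, Estab, FinWait}

States satisfying rst ∨ ack: {Closed, SynRcvd, Listen, Estab, FinWait}.
States satisfying EG (rst ∨ ack): {Closed, SynRcvd, Listen, Estab, FinWait}.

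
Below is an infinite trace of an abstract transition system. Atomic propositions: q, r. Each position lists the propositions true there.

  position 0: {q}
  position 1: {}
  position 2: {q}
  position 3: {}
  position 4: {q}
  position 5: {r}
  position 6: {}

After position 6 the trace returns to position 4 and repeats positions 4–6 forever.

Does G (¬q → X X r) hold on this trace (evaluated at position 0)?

¬q → X X r must hold at every position from 0 onward. It fails at position 1, so G (¬q → X X r) is false.
Positions where ¬q holds: 1, 3, 5, 6.
Check X X r at each: 1→fails, 3→ok, 5→fails, 6→ok.

Does not hold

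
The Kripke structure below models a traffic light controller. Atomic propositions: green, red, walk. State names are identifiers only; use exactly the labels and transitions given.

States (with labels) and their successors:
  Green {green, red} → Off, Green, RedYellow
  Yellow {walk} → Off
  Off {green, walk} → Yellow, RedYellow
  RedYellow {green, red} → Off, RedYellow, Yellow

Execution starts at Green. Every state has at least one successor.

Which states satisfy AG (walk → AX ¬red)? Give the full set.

none

States satisfying walk → AX ¬red: {Green, Yellow, RedYellow}.
States satisfying AG (walk → AX ¬red): ∅.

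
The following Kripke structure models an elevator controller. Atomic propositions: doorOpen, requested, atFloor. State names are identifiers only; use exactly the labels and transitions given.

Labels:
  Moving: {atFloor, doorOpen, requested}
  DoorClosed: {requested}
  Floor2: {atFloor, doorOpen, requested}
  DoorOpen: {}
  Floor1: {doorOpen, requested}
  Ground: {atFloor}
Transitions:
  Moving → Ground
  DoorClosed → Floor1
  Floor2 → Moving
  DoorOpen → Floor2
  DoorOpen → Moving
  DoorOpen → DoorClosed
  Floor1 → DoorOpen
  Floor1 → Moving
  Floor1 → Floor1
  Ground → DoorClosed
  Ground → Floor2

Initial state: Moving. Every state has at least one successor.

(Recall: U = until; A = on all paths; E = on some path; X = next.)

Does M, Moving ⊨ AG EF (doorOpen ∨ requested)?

States satisfying EF (doorOpen ∨ requested): {Moving, DoorClosed, Floor2, DoorOpen, Floor1, Ground}.
States satisfying AG EF (doorOpen ∨ requested): {Moving, DoorClosed, Floor2, DoorOpen, Floor1, Ground}.
Every state reachable from Moving satisfies EF (doorOpen ∨ requested).
Moving ∈ Sat(AG EF (doorOpen ∨ requested)).

Yes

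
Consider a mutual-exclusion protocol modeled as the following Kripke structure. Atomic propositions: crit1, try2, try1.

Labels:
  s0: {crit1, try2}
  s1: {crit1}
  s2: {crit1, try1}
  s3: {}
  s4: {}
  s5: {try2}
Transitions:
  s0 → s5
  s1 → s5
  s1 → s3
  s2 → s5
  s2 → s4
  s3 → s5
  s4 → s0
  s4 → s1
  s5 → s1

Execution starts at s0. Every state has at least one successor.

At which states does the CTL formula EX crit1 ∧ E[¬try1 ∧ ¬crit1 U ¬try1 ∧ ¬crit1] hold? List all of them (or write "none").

{s4, s5}

States satisfying crit1: {s0, s1, s2}.
States satisfying EX crit1: {s4, s5}.
States satisfying ¬try1 ∧ ¬crit1: {s3, s4, s5}.
States satisfying E[¬try1 ∧ ¬crit1 U ¬try1 ∧ ¬crit1]: {s3, s4, s5}.
States satisfying EX crit1 ∧ E[¬try1 ∧ ¬crit1 U ¬try1 ∧ ¬crit1]: {s4, s5}.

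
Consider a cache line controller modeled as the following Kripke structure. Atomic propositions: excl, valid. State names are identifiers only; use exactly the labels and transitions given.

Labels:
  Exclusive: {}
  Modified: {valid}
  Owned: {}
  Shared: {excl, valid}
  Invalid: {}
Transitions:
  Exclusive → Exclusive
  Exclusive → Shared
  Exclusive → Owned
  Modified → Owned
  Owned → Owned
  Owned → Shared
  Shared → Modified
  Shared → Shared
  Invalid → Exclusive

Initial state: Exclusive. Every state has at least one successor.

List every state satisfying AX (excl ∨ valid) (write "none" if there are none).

States satisfying excl ∨ valid: {Modified, Shared}.
States satisfying AX (excl ∨ valid): {Shared}.

{Shared}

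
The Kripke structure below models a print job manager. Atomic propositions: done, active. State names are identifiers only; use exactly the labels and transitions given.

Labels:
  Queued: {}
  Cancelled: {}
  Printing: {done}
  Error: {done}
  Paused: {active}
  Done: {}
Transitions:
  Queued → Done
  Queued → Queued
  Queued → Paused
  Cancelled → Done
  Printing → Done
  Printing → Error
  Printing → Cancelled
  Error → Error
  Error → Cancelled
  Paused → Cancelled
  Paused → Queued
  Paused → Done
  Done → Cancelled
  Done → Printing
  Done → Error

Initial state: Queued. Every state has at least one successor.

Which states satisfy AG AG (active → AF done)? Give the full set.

States satisfying AG (active → AF done): {Cancelled, Printing, Error, Done}.
States satisfying AG AG (active → AF done): {Cancelled, Printing, Error, Done}.

{Cancelled, Printing, Error, Done}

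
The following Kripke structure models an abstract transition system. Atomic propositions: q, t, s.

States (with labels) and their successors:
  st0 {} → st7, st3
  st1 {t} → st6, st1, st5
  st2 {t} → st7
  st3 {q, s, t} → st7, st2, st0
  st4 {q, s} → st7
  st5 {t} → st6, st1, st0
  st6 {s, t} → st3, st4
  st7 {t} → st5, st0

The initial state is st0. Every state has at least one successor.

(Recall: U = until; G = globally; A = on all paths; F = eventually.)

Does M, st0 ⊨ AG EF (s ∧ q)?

Yes

States satisfying EF (s ∧ q): {st0, st1, st2, st3, st4, st5, st6, st7}.
States satisfying AG EF (s ∧ q): {st0, st1, st2, st3, st4, st5, st6, st7}.
Every state reachable from st0 satisfies EF (s ∧ q).
st0 ∈ Sat(AG EF (s ∧ q)).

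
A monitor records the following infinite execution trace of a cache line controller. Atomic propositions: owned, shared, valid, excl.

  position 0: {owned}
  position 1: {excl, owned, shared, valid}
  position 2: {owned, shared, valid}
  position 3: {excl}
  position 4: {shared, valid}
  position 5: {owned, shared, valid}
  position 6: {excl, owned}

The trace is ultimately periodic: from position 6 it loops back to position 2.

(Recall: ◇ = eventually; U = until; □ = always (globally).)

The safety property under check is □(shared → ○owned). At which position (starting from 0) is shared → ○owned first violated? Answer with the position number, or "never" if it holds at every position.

2

Check shared → ○owned at each position in order: 0 ✓, 1 ✓.
At position 2 the labels are {owned, shared, valid} and the next position 3 has {excl}, so shared → ○owned is false there. This is the first violation.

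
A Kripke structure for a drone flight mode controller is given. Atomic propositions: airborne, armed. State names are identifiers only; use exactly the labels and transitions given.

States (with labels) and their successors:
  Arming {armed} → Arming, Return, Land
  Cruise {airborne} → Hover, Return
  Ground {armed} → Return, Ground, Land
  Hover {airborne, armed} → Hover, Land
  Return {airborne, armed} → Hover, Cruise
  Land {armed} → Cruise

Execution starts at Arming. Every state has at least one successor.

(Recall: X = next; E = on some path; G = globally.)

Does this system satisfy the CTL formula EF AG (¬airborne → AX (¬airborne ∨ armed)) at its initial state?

States satisfying AG (¬airborne → AX (¬airborne ∨ armed)): ∅.
States satisfying EF AG (¬airborne → AX (¬airborne ∨ armed)): ∅.
No suitable path/successor from Arming witnesses the formula.
Arming ∉ Sat(EF AG (¬airborne → AX (¬airborne ∨ armed))).

Violated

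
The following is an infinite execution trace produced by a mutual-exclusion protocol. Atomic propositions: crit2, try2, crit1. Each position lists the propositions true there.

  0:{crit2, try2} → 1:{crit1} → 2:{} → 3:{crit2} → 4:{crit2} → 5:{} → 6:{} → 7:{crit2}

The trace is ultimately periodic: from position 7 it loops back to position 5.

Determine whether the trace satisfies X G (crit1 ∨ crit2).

No

The position after 0 is 1; G (crit1 ∨ crit2) is false there.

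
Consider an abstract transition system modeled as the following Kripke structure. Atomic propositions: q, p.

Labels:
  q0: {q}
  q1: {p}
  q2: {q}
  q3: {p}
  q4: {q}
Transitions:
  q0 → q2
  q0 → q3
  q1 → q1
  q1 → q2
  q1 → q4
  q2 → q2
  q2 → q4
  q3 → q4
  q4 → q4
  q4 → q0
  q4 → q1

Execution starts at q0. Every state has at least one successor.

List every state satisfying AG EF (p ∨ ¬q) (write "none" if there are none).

{q0, q1, q2, q3, q4}

States satisfying EF (p ∨ ¬q): {q0, q1, q2, q3, q4}.
States satisfying AG EF (p ∨ ¬q): {q0, q1, q2, q3, q4}.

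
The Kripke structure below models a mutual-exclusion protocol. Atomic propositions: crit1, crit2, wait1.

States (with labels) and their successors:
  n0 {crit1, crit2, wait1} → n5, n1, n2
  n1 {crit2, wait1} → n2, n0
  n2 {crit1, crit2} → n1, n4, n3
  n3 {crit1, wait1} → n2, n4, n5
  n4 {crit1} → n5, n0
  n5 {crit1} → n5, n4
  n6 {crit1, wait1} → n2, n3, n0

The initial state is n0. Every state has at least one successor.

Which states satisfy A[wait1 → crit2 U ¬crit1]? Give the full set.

States satisfying wait1 → crit2: {n0, n1, n2, n4, n5}.
States satisfying ¬crit1: {n1}.
States satisfying A[wait1 → crit2 U ¬crit1]: {n1}.

{n1}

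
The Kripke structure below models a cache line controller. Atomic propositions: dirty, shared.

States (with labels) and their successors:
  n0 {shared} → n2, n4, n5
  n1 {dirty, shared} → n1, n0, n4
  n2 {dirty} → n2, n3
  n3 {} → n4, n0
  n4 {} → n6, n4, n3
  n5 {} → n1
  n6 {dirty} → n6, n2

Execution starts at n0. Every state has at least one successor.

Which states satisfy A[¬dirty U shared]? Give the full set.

States satisfying ¬dirty: {n0, n3, n4, n5}.
States satisfying shared: {n0, n1}.
States satisfying A[¬dirty U shared]: {n0, n1, n5}.

{n0, n1, n5}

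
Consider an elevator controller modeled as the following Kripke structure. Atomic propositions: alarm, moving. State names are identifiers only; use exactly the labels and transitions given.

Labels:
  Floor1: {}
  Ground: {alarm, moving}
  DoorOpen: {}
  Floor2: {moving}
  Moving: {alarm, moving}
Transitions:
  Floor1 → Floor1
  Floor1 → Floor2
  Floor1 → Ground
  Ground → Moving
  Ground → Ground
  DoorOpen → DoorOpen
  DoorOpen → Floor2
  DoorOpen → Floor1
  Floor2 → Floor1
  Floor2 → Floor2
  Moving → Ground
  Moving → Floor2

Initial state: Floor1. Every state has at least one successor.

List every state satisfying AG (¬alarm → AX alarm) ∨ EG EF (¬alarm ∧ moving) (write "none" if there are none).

{Floor1, Ground, DoorOpen, Floor2, Moving}

States satisfying ¬alarm → AX alarm: {Ground, Moving}.
States satisfying AG (¬alarm → AX alarm): ∅.
States satisfying EF (¬alarm ∧ moving): {Floor1, Ground, DoorOpen, Floor2, Moving}.
States satisfying EG EF (¬alarm ∧ moving): {Floor1, Ground, DoorOpen, Floor2, Moving}.
States satisfying AG (¬alarm → AX alarm) ∨ EG EF (¬alarm ∧ moving): {Floor1, Ground, DoorOpen, Floor2, Moving}.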